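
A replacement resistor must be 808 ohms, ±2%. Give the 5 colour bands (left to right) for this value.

808 Ω = 808 × 10^0.
8 → grey
0 → black
8 → grey
Multiplier 10^0 → black.
±2% tolerance → red.

grey, black, grey, black, red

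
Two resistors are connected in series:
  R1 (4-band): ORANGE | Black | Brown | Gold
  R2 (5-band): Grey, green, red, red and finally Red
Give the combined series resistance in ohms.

R1: orange, black → 30; brown ×10 → 300 Ω.
R2: grey, green, red → 852; red ×10^2 → 85200 Ω.
Series: 300 + 85200 = 85500 Ω.

85500 Ω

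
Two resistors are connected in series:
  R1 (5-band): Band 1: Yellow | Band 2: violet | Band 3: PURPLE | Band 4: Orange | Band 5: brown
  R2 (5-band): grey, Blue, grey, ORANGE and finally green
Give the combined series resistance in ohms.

R1: yellow, violet, violet → 477; orange ×10^3 → 477000 Ω.
R2: grey, blue, grey → 868; orange ×10^3 → 868000 Ω.
Series: 477000 + 868000 = 1345000 Ω.

1345000 Ω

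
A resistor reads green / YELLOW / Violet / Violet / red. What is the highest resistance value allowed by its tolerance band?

5579400000 Ω

Green → 5 (first significant figure)
Yellow → 4 (second significant figure)
Violet → 7 (third significant figure)
Violet → ×10^7 multiplier
Red → ±2% tolerance
547 × 10000000 = 5470000000 Ω
Highest = 5470000000 × (1 + 2/100) = 5579400000 Ω.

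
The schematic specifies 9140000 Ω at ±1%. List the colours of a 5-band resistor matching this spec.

9140000 Ω = 914 × 10^4.
9 → white
1 → brown
4 → yellow
Multiplier 10^4 → yellow.
±1% tolerance → brown.

white, brown, yellow, yellow, brown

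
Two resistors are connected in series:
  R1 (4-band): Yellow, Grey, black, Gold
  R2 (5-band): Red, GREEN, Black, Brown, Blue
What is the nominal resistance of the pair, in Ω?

R1: yellow, grey → 48; black ×1 → 48 Ω.
R2: red, green, black → 250; brown ×10 → 2500 Ω.
Series: 48 + 2500 = 2548 Ω.

2548 Ω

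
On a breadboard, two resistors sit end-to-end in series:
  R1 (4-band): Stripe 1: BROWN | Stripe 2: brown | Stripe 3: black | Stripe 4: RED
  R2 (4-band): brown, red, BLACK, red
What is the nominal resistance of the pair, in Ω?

23 Ω

R1: brown, brown → 11; black ×1 → 11 Ω.
R2: brown, red → 12; black ×1 → 12 Ω.
Series: 11 + 12 = 23 Ω.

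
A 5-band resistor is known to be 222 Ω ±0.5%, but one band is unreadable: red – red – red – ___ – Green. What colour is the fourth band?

222 Ω = 222 × 10^0.
The fourth band is the multiplier, 10^0, which is black.

black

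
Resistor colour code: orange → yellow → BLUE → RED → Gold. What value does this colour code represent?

Orange → 3 (first significant figure)
Yellow → 4 (second significant figure)
Blue → 6 (third significant figure)
Red → ×10^2 multiplier
346 × 100 = 34600 Ω

34600 Ω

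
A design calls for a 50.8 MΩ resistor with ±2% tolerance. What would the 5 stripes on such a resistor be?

green, black, grey, green, red

50800000 Ω = 508 × 10^5.
5 → green
0 → black
8 → grey
Multiplier 10^5 → green.
±2% tolerance → red.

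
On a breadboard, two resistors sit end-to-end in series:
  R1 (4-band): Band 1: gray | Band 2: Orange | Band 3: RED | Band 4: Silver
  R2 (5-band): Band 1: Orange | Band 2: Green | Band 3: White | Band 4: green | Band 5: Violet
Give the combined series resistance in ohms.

R1: grey, orange → 83; red ×10^2 → 8300 Ω.
R2: orange, green, white → 359; green ×10^5 → 35900000 Ω.
Series: 8300 + 35900000 = 35908300 Ω.

35908300 Ω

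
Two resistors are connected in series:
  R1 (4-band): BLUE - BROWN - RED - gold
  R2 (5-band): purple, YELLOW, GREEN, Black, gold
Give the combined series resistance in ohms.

R1: blue, brown → 61; red ×10^2 → 6100 Ω.
R2: violet, yellow, green → 745; black ×1 → 745 Ω.
Series: 6100 + 745 = 6845 Ω.

6845 Ω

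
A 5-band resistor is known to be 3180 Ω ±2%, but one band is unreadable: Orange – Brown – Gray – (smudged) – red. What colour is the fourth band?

3180 Ω = 318 × 10^1.
The fourth band is the multiplier, 10^1, which is brown.

brown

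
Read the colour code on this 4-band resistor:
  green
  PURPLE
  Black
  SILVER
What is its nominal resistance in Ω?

Green → 5 (first significant figure)
Violet → 7 (second significant figure)
Black → ×1 multiplier
57 × 1 = 57 Ω

57 Ω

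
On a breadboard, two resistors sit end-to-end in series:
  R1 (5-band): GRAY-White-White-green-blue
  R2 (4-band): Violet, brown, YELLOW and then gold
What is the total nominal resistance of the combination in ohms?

90610000 Ω

R1: grey, white, white → 899; green ×10^5 → 89900000 Ω.
R2: violet, brown → 71; yellow ×10^4 → 710000 Ω.
Series: 89900000 + 710000 = 90610000 Ω.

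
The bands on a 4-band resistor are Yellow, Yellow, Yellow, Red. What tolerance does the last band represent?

The last band, red, is the tolerance band.
Red corresponds to ±2%.

±2%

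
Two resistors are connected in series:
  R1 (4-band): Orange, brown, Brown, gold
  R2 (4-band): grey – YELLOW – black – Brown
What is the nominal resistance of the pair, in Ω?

R1: orange, brown → 31; brown ×10 → 310 Ω.
R2: grey, yellow → 84; black ×1 → 84 Ω.
Series: 310 + 84 = 394 Ω.

394 Ω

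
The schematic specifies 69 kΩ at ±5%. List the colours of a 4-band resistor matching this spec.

blue, white, orange, gold

69000 Ω = 69 × 10^3.
6 → blue
9 → white
Multiplier 10^3 → orange.
±5% tolerance → gold.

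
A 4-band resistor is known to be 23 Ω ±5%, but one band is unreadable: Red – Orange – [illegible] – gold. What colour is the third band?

23 Ω = 23 × 10^0.
The third band is the multiplier, 10^0, which is black.

black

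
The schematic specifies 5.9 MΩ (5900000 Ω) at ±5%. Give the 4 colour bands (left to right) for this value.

5900000 Ω = 59 × 10^5.
5 → green
9 → white
Multiplier 10^5 → green.
±5% tolerance → gold.

green, white, green, gold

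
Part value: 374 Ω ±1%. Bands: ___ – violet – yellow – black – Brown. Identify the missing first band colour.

orange

374 Ω = 374 × 10^0.
The first band gives digit 3 of the significand, and 3 is orange.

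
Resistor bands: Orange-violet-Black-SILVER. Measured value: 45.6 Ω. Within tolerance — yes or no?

no

Orange → 3 (first significant figure)
Violet → 7 (second significant figure)
Black → ×1 multiplier
Silver → ±10% tolerance
37 × 1 = 37 Ω
Allowed range: 33.3 Ω to 40.7 Ω.
45.6 Ω lies outside that range.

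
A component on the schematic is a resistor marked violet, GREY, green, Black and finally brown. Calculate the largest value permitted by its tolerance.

792.85 Ω

Violet → 7 (first significant figure)
Grey → 8 (second significant figure)
Green → 5 (third significant figure)
Black → ×1 multiplier
Brown → ±1% tolerance
785 × 1 = 785 Ω
Largest = 785 × (1 + 1/100) = 792.85 Ω.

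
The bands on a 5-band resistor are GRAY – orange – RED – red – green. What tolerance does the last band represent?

±0.5%

The last band, green, is the tolerance band.
Green corresponds to ±0.5%.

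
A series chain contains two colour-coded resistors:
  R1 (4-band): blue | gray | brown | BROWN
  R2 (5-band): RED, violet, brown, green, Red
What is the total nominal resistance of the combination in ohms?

27100680 Ω

R1: blue, grey → 68; brown ×10 → 680 Ω.
R2: red, violet, brown → 271; green ×10^5 → 27100000 Ω.
Series: 680 + 27100000 = 27100680 Ω.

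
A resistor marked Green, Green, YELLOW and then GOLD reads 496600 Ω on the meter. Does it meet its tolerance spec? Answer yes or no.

no

Green → 5 (first significant figure)
Green → 5 (second significant figure)
Yellow → ×10^4 multiplier
Gold → ±5% tolerance
55 × 10000 = 550000 Ω
Allowed range: 522500 Ω to 577500 Ω.
496600 Ω lies outside that range.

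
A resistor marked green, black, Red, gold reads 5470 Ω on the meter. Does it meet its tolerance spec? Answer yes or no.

no

Green → 5 (first significant figure)
Black → 0 (second significant figure)
Red → ×10^2 multiplier
Gold → ±5% tolerance
50 × 100 = 5000 Ω
Allowed range: 4750 Ω to 5250 Ω.
5470 Ω lies outside that range.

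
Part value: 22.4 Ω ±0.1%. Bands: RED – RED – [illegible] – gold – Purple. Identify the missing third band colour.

22.4 Ω = 224 × 10^-1.
The third band gives digit 4 of the significand, and 4 is yellow.

yellow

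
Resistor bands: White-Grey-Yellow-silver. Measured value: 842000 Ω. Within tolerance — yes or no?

no

White → 9 (first significant figure)
Grey → 8 (second significant figure)
Yellow → ×10^4 multiplier
Silver → ±10% tolerance
98 × 10000 = 980000 Ω
Allowed range: 882000 Ω to 1078000 Ω.
842000 Ω lies outside that range.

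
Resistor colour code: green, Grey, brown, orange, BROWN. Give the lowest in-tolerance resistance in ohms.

575190 Ω

Green → 5 (first significant figure)
Grey → 8 (second significant figure)
Brown → 1 (third significant figure)
Orange → ×10^3 multiplier
Brown → ±1% tolerance
581 × 1000 = 581000 Ω
Lowest = 581000 × (1 − 1/100) = 575190 Ω.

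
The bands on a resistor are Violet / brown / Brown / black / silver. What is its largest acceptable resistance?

782.1 Ω

Violet → 7 (first significant figure)
Brown → 1 (second significant figure)
Brown → 1 (third significant figure)
Black → ×1 multiplier
Silver → ±10% tolerance
711 × 1 = 711 Ω
Largest = 711 × (1 + 10/100) = 782.1 Ω.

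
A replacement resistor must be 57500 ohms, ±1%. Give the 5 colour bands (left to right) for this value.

57500 Ω = 575 × 10^2.
5 → green
7 → violet
5 → green
Multiplier 10^2 → red.
±1% tolerance → brown.

green, violet, green, red, brown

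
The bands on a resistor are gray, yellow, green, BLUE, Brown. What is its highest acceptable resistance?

853450000 Ω

Grey → 8 (first significant figure)
Yellow → 4 (second significant figure)
Green → 5 (third significant figure)
Blue → ×10^6 multiplier
Brown → ±1% tolerance
845 × 1000000 = 845000000 Ω
Highest = 845000000 × (1 + 1/100) = 853450000 Ω.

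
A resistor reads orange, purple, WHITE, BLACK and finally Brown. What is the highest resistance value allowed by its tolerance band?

Orange → 3 (first significant figure)
Violet → 7 (second significant figure)
White → 9 (third significant figure)
Black → ×1 multiplier
Brown → ±1% tolerance
379 × 1 = 379 Ω
Highest = 379 × (1 + 1/100) = 382.79 Ω.

382.79 Ω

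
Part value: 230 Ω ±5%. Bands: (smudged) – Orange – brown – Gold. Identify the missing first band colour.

230 Ω = 23 × 10^1.
The first band gives digit 2 of the significand, and 2 is red.

red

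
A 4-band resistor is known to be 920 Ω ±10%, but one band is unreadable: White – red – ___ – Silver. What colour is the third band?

920 Ω = 92 × 10^1.
The third band is the multiplier, 10^1, which is brown.

brown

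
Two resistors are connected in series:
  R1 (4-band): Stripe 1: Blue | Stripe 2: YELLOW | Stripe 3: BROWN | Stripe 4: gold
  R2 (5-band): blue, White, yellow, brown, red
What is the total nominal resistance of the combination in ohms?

7580 Ω

R1: blue, yellow → 64; brown ×10 → 640 Ω.
R2: blue, white, yellow → 694; brown ×10 → 6940 Ω.
Series: 640 + 6940 = 7580 Ω.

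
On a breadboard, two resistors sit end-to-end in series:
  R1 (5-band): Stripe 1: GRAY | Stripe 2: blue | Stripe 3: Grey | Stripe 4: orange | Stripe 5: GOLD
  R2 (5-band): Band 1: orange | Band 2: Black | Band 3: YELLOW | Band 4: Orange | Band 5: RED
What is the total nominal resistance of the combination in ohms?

R1: grey, blue, grey → 868; orange ×10^3 → 868000 Ω.
R2: orange, black, yellow → 304; orange ×10^3 → 304000 Ω.
Series: 868000 + 304000 = 1172000 Ω.

1172000 Ω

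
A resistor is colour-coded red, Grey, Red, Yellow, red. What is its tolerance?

The last band, red, is the tolerance band.
Red corresponds to ±2%.

±2%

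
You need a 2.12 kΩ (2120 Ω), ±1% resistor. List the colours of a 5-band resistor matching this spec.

2120 Ω = 212 × 10^1.
2 → red
1 → brown
2 → red
Multiplier 10^1 → brown.
±1% tolerance → brown.

red, brown, red, brown, brown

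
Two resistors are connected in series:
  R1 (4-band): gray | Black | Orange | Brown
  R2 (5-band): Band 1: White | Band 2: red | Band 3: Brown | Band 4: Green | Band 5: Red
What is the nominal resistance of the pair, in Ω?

R1: grey, black → 80; orange ×10^3 → 80000 Ω.
R2: white, red, brown → 921; green ×10^5 → 92100000 Ω.
Series: 80000 + 92100000 = 92180000 Ω.

92180000 Ω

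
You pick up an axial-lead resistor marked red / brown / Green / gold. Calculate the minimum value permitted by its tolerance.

Red → 2 (first significant figure)
Brown → 1 (second significant figure)
Green → ×10^5 multiplier
Gold → ±5% tolerance
21 × 100000 = 2100000 Ω
Minimum = 2100000 × (1 − 5/100) = 1995000 Ω.

1995000 Ω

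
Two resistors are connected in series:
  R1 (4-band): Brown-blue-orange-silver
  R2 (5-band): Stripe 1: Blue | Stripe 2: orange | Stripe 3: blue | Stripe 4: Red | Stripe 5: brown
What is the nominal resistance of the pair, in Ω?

R1: brown, blue → 16; orange ×10^3 → 16000 Ω.
R2: blue, orange, blue → 636; red ×10^2 → 63600 Ω.
Series: 16000 + 63600 = 79600 Ω.

79600 Ω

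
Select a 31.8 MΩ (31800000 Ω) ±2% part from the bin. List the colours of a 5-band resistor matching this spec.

orange, brown, grey, green, red

31800000 Ω = 318 × 10^5.
3 → orange
1 → brown
8 → grey
Multiplier 10^5 → green.
±2% tolerance → red.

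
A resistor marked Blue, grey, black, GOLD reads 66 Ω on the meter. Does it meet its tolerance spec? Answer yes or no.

Blue → 6 (first significant figure)
Grey → 8 (second significant figure)
Black → ×1 multiplier
Gold → ±5% tolerance
68 × 1 = 68 Ω
Allowed range: 64.6 Ω to 71.4 Ω.
66 Ω lies inside that range.

yes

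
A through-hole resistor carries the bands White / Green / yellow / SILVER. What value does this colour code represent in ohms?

950000 Ω

White → 9 (first significant figure)
Green → 5 (second significant figure)
Yellow → ×10^4 multiplier
95 × 10000 = 950000 Ω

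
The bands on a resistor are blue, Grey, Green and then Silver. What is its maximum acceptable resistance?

Blue → 6 (first significant figure)
Grey → 8 (second significant figure)
Green → ×10^5 multiplier
Silver → ±10% tolerance
68 × 100000 = 6800000 Ω
Maximum = 6800000 × (1 + 10/100) = 7480000 Ω.

7480000 Ω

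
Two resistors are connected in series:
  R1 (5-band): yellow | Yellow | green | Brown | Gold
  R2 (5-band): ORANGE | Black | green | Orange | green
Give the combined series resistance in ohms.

R1: yellow, yellow, green → 445; brown ×10 → 4450 Ω.
R2: orange, black, green → 305; orange ×10^3 → 305000 Ω.
Series: 4450 + 305000 = 309450 Ω.

309450 Ω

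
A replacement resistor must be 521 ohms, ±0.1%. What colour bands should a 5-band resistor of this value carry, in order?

521 Ω = 521 × 10^0.
5 → green
2 → red
1 → brown
Multiplier 10^0 → black.
±0.1% tolerance → violet.

green, red, brown, black, violet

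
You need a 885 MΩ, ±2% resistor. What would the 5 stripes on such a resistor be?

885000000 Ω = 885 × 10^6.
8 → grey
8 → grey
5 → green
Multiplier 10^6 → blue.
±2% tolerance → red.

grey, grey, green, blue, red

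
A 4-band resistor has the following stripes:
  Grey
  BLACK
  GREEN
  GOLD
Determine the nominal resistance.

Grey → 8 (first significant figure)
Black → 0 (second significant figure)
Green → ×10^5 multiplier
80 × 100000 = 8000000 Ω

8000000 Ω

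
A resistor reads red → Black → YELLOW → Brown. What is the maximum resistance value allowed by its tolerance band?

Red → 2 (first significant figure)
Black → 0 (second significant figure)
Yellow → ×10^4 multiplier
Brown → ±1% tolerance
20 × 10000 = 200000 Ω
Maximum = 200000 × (1 + 1/100) = 202000 Ω.

202000 Ω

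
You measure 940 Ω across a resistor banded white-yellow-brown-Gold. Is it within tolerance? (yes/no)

White → 9 (first significant figure)
Yellow → 4 (second significant figure)
Brown → ×10 multiplier
Gold → ±5% tolerance
94 × 10 = 940 Ω
Allowed range: 893 Ω to 987 Ω.
940 Ω lies inside that range.

yes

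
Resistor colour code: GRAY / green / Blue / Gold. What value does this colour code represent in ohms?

85000000 Ω

Grey → 8 (first significant figure)
Green → 5 (second significant figure)
Blue → ×10^6 multiplier
85 × 1000000 = 85000000 Ω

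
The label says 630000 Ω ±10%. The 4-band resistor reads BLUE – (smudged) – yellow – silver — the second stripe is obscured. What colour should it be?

orange

630000 Ω = 63 × 10^4.
The second band gives digit 3 of the significand, and 3 is orange.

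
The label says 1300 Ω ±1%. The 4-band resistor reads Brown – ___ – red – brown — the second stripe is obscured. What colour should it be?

1300 Ω = 13 × 10^2.
The second band gives digit 3 of the significand, and 3 is orange.

orange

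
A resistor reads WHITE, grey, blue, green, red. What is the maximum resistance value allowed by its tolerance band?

White → 9 (first significant figure)
Grey → 8 (second significant figure)
Blue → 6 (third significant figure)
Green → ×10^5 multiplier
Red → ±2% tolerance
986 × 100000 = 98600000 Ω
Maximum = 98600000 × (1 + 2/100) = 100572000 Ω.

100572000 Ω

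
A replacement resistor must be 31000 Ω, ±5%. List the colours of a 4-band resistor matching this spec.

31000 Ω = 31 × 10^3.
3 → orange
1 → brown
Multiplier 10^3 → orange.
±5% tolerance → gold.

orange, brown, orange, gold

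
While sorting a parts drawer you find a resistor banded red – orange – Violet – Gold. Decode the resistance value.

230000000 Ω

Red → 2 (first significant figure)
Orange → 3 (second significant figure)
Violet → ×10^7 multiplier
23 × 10000000 = 230000000 Ω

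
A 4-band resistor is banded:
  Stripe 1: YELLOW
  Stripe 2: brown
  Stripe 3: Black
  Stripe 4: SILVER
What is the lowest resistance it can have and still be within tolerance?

Yellow → 4 (first significant figure)
Brown → 1 (second significant figure)
Black → ×1 multiplier
Silver → ±10% tolerance
41 × 1 = 41 Ω
Lowest = 41 × (1 − 10/100) = 36.9 Ω.

36.9 Ω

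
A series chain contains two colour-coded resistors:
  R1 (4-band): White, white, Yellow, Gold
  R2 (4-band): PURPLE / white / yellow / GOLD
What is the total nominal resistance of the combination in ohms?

R1: white, white → 99; yellow ×10^4 → 990000 Ω.
R2: violet, white → 79; yellow ×10^4 → 790000 Ω.
Series: 990000 + 790000 = 1780000 Ω.

1780000 Ω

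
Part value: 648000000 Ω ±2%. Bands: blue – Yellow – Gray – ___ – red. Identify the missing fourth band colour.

blue

648000000 Ω = 648 × 10^6.
The fourth band is the multiplier, 10^6, which is blue.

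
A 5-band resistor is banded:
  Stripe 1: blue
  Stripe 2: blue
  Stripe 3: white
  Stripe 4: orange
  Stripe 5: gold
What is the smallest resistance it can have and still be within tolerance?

635550 Ω

Blue → 6 (first significant figure)
Blue → 6 (second significant figure)
White → 9 (third significant figure)
Orange → ×10^3 multiplier
Gold → ±5% tolerance
669 × 1000 = 669000 Ω
Smallest = 669000 × (1 − 5/100) = 635550 Ω.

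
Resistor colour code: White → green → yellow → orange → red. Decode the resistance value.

954000 Ω

White → 9 (first significant figure)
Green → 5 (second significant figure)
Yellow → 4 (third significant figure)
Orange → ×10^3 multiplier
954 × 1000 = 954000 Ω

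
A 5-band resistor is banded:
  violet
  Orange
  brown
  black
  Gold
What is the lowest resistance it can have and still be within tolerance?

694.45 Ω

Violet → 7 (first significant figure)
Orange → 3 (second significant figure)
Brown → 1 (third significant figure)
Black → ×1 multiplier
Gold → ±5% tolerance
731 × 1 = 731 Ω
Lowest = 731 × (1 − 5/100) = 694.45 Ω.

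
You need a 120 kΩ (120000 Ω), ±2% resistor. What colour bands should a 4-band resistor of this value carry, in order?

120000 Ω = 12 × 10^4.
1 → brown
2 → red
Multiplier 10^4 → yellow.
±2% tolerance → red.

brown, red, yellow, red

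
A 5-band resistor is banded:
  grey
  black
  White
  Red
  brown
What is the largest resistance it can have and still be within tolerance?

81709 Ω

Grey → 8 (first significant figure)
Black → 0 (second significant figure)
White → 9 (third significant figure)
Red → ×10^2 multiplier
Brown → ±1% tolerance
809 × 100 = 80900 Ω
Largest = 80900 × (1 + 1/100) = 81709 Ω.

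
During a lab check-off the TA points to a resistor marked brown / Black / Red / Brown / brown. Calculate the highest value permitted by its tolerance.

Brown → 1 (first significant figure)
Black → 0 (second significant figure)
Red → 2 (third significant figure)
Brown → ×10 multiplier
Brown → ±1% tolerance
102 × 10 = 1020 Ω
Highest = 1020 × (1 + 1/100) = 1030.2 Ω.

1030.2 Ω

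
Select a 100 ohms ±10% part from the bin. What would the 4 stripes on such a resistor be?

brown, black, brown, silver

100 Ω = 10 × 10^1.
1 → brown
0 → black
Multiplier 10^1 → brown.
±10% tolerance → silver.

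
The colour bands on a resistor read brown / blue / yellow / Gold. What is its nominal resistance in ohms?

160000 Ω

Brown → 1 (first significant figure)
Blue → 6 (second significant figure)
Yellow → ×10^4 multiplier
16 × 10000 = 160000 Ω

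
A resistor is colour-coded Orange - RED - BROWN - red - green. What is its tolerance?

The last band, green, is the tolerance band.
Green corresponds to ±0.5%.

±0.5%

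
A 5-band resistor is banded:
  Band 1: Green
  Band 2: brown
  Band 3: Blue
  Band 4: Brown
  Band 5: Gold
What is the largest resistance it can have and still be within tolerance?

5418 Ω

Green → 5 (first significant figure)
Brown → 1 (second significant figure)
Blue → 6 (third significant figure)
Brown → ×10 multiplier
Gold → ±5% tolerance
516 × 10 = 5160 Ω
Largest = 5160 × (1 + 5/100) = 5418 Ω.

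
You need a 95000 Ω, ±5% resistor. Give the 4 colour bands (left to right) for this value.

white, green, orange, gold

95000 Ω = 95 × 10^3.
9 → white
5 → green
Multiplier 10^3 → orange.
±5% tolerance → gold.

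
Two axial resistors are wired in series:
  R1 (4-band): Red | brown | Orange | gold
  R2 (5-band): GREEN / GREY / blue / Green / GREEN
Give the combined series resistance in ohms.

R1: red, brown → 21; orange ×10^3 → 21000 Ω.
R2: green, grey, blue → 586; green ×10^5 → 58600000 Ω.
Series: 21000 + 58600000 = 58621000 Ω.

58621000 Ω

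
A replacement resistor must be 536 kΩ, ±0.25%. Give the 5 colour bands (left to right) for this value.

536000 Ω = 536 × 10^3.
5 → green
3 → orange
6 → blue
Multiplier 10^3 → orange.
±0.25% tolerance → blue.

green, orange, blue, orange, blue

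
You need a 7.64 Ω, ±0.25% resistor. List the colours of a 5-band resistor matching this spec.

7.64 Ω = 764 × 10^-2.
7 → violet
6 → blue
4 → yellow
Multiplier 10^-2 → silver.
±0.25% tolerance → blue.

violet, blue, yellow, silver, blue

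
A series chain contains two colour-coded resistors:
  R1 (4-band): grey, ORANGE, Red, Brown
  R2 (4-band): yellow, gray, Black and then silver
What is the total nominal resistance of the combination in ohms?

R1: grey, orange → 83; red ×10^2 → 8300 Ω.
R2: yellow, grey → 48; black ×1 → 48 Ω.
Series: 8300 + 48 = 8348 Ω.

8348 Ω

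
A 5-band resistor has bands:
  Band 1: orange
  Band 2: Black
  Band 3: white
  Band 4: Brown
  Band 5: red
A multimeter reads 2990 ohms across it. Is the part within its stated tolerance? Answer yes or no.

Orange → 3 (first significant figure)
Black → 0 (second significant figure)
White → 9 (third significant figure)
Brown → ×10 multiplier
Red → ±2% tolerance
309 × 10 = 3090 Ω
Allowed range: 3028.2 Ω to 3151.8 Ω.
2990 ohms lies outside that range.

no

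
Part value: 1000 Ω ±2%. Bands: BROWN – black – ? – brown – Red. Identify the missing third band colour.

1000 Ω = 100 × 10^1.
The third band gives digit 0 of the significand, and 0 is black.

black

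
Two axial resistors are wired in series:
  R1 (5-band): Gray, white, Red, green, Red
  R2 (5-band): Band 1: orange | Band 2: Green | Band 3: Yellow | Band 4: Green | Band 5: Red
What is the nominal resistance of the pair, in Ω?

R1: grey, white, red → 892; green ×10^5 → 89200000 Ω.
R2: orange, green, yellow → 354; green ×10^5 → 35400000 Ω.
Series: 89200000 + 35400000 = 124600000 Ω.

124600000 Ω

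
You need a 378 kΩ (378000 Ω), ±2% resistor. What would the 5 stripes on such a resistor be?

orange, violet, grey, orange, red

378000 Ω = 378 × 10^3.
3 → orange
7 → violet
8 → grey
Multiplier 10^3 → orange.
±2% tolerance → red.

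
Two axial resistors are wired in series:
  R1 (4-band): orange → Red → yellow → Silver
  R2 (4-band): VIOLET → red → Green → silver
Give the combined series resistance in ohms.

7520000 Ω

R1: orange, red → 32; yellow ×10^4 → 320000 Ω.
R2: violet, red → 72; green ×10^5 → 7200000 Ω.
Series: 320000 + 7200000 = 7520000 Ω.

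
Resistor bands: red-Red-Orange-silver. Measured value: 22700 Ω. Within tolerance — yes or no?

yes

Red → 2 (first significant figure)
Red → 2 (second significant figure)
Orange → ×10^3 multiplier
Silver → ±10% tolerance
22 × 1000 = 22000 Ω
Allowed range: 19800 Ω to 24200 Ω.
22700 Ω lies inside that range.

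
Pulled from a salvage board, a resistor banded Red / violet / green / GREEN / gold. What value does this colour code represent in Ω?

Red → 2 (first significant figure)
Violet → 7 (second significant figure)
Green → 5 (third significant figure)
Green → ×10^5 multiplier
275 × 100000 = 27500000 Ω

27500000 Ω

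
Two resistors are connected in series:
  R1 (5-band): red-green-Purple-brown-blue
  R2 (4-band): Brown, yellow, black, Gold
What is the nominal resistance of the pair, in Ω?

R1: red, green, violet → 257; brown ×10 → 2570 Ω.
R2: brown, yellow → 14; black ×1 → 14 Ω.
Series: 2570 + 14 = 2584 Ω.

2584 Ω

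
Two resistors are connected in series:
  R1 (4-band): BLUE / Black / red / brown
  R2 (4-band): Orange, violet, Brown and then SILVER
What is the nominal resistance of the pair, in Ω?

R1: blue, black → 60; red ×10^2 → 6000 Ω.
R2: orange, violet → 37; brown ×10 → 370 Ω.
Series: 6000 + 370 = 6370 Ω.

6370 Ω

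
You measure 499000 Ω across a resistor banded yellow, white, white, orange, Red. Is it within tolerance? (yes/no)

yes

Yellow → 4 (first significant figure)
White → 9 (second significant figure)
White → 9 (third significant figure)
Orange → ×10^3 multiplier
Red → ±2% tolerance
499 × 1000 = 499000 Ω
Allowed range: 489020 Ω to 508980 Ω.
499000 Ω lies inside that range.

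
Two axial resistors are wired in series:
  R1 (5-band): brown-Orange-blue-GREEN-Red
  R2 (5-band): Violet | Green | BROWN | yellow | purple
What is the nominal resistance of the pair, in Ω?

R1: brown, orange, blue → 136; green ×10^5 → 13600000 Ω.
R2: violet, green, brown → 751; yellow ×10^4 → 7510000 Ω.
Series: 13600000 + 7510000 = 21110000 Ω.

21110000 Ω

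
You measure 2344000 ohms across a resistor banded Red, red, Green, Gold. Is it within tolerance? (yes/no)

Red → 2 (first significant figure)
Red → 2 (second significant figure)
Green → ×10^5 multiplier
Gold → ±5% tolerance
22 × 100000 = 2200000 Ω
Allowed range: 2090000 Ω to 2310000 Ω.
2344000 ohms lies outside that range.

no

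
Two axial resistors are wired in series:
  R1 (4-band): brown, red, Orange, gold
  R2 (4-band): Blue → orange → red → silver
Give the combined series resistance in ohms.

R1: brown, red → 12; orange ×10^3 → 12000 Ω.
R2: blue, orange → 63; red ×10^2 → 6300 Ω.
Series: 12000 + 6300 = 18300 Ω.

18300 Ω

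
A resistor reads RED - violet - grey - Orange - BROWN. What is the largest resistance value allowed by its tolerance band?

Red → 2 (first significant figure)
Violet → 7 (second significant figure)
Grey → 8 (third significant figure)
Orange → ×10^3 multiplier
Brown → ±1% tolerance
278 × 1000 = 278000 Ω
Largest = 278000 × (1 + 1/100) = 280780 Ω.

280780 Ω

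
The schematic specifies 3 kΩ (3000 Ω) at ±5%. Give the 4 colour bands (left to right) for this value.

3000 Ω = 30 × 10^2.
3 → orange
0 → black
Multiplier 10^2 → red.
±5% tolerance → gold.

orange, black, red, gold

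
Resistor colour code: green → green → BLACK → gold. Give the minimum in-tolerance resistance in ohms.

52.25 Ω

Green → 5 (first significant figure)
Green → 5 (second significant figure)
Black → ×1 multiplier
Gold → ±5% tolerance
55 × 1 = 55 Ω
Minimum = 55 × (1 − 5/100) = 52.25 Ω.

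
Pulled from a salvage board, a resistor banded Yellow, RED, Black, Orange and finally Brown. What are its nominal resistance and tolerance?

420000 Ω ±1%

Yellow → 4 (first significant figure)
Red → 2 (second significant figure)
Black → 0 (third significant figure)
Orange → ×10^3 multiplier
Brown → ±1% tolerance
420 × 1000 = 420000 Ω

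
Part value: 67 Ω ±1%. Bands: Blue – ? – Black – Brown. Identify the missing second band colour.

violet

67 Ω = 67 × 10^0.
The second band gives digit 7 of the significand, and 7 is violet.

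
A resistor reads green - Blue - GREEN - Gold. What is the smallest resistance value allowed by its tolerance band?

5320000 Ω

Green → 5 (first significant figure)
Blue → 6 (second significant figure)
Green → ×10^5 multiplier
Gold → ±5% tolerance
56 × 100000 = 5600000 Ω
Smallest = 5600000 × (1 − 5/100) = 5320000 Ω.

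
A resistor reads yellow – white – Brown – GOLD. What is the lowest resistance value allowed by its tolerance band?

465.5 Ω

Yellow → 4 (first significant figure)
White → 9 (second significant figure)
Brown → ×10 multiplier
Gold → ±5% tolerance
49 × 10 = 490 Ω
Lowest = 490 × (1 − 5/100) = 465.5 Ω.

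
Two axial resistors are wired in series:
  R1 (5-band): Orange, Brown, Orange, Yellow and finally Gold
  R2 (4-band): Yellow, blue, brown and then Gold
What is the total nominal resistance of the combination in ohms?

R1: orange, brown, orange → 313; yellow ×10^4 → 3130000 Ω.
R2: yellow, blue → 46; brown ×10 → 460 Ω.
Series: 3130000 + 460 = 3130460 Ω.

3130460 Ω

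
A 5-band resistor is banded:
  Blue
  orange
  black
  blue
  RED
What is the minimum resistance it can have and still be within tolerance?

617400000 Ω

Blue → 6 (first significant figure)
Orange → 3 (second significant figure)
Black → 0 (third significant figure)
Blue → ×10^6 multiplier
Red → ±2% tolerance
630 × 1000000 = 630000000 Ω
Minimum = 630000000 × (1 − 2/100) = 617400000 Ω.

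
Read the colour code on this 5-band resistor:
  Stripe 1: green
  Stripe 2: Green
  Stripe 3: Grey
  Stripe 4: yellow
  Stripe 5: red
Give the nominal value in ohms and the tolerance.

5580000 Ω ±2%

Green → 5 (first significant figure)
Green → 5 (second significant figure)
Grey → 8 (third significant figure)
Yellow → ×10^4 multiplier
Red → ±2% tolerance
558 × 10000 = 5580000 Ω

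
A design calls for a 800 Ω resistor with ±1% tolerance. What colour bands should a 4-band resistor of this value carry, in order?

grey, black, brown, brown

800 Ω = 80 × 10^1.
8 → grey
0 → black
Multiplier 10^1 → brown.
±1% tolerance → brown.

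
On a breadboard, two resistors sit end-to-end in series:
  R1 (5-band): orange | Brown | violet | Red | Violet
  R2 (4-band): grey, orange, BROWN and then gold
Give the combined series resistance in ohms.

R1: orange, brown, violet → 317; red ×10^2 → 31700 Ω.
R2: grey, orange → 83; brown ×10 → 830 Ω.
Series: 31700 + 830 = 32530 Ω.

32530 Ω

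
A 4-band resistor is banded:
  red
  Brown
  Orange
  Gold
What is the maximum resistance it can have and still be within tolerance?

22050 Ω

Red → 2 (first significant figure)
Brown → 1 (second significant figure)
Orange → ×10^3 multiplier
Gold → ±5% tolerance
21 × 1000 = 21000 Ω
Maximum = 21000 × (1 + 5/100) = 22050 Ω.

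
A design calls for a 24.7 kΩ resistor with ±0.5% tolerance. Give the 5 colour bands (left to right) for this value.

24700 Ω = 247 × 10^2.
2 → red
4 → yellow
7 → violet
Multiplier 10^2 → red.
±0.5% tolerance → green.

red, yellow, violet, red, green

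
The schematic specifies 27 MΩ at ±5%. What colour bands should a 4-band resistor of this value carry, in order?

27000000 Ω = 27 × 10^6.
2 → red
7 → violet
Multiplier 10^6 → blue.
±5% tolerance → gold.

red, violet, blue, gold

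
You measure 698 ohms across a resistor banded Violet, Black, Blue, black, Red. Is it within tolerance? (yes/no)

yes

Violet → 7 (first significant figure)
Black → 0 (second significant figure)
Blue → 6 (third significant figure)
Black → ×1 multiplier
Red → ±2% tolerance
706 × 1 = 706 Ω
Allowed range: 691.88 Ω to 720.12 Ω.
698 ohms lies inside that range.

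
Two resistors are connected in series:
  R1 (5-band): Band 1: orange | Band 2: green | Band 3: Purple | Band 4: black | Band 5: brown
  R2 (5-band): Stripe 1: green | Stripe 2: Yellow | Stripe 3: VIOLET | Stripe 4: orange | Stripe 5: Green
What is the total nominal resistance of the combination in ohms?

R1: orange, green, violet → 357; black ×1 → 357 Ω.
R2: green, yellow, violet → 547; orange ×10^3 → 547000 Ω.
Series: 357 + 547000 = 547357 Ω.

547357 Ω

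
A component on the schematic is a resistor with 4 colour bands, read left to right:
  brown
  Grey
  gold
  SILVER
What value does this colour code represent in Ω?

1.8 Ω

Brown → 1 (first significant figure)
Grey → 8 (second significant figure)
Gold → ×0.1 multiplier
18 × 0.1 = 1.8 Ω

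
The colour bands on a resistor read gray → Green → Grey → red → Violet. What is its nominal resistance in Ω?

Grey → 8 (first significant figure)
Green → 5 (second significant figure)
Grey → 8 (third significant figure)
Red → ×10^2 multiplier
858 × 100 = 85800 Ω

85800 Ω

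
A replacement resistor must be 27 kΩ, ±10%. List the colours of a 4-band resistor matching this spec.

red, violet, orange, silver

27000 Ω = 27 × 10^3.
2 → red
7 → violet
Multiplier 10^3 → orange.
±10% tolerance → silver.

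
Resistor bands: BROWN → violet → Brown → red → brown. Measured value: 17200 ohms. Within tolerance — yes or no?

Brown → 1 (first significant figure)
Violet → 7 (second significant figure)
Brown → 1 (third significant figure)
Red → ×10^2 multiplier
Brown → ±1% tolerance
171 × 100 = 17100 Ω
Allowed range: 16929 Ω to 17271 Ω.
17200 ohms lies inside that range.

yes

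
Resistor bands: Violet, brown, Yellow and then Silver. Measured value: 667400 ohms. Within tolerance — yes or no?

Violet → 7 (first significant figure)
Brown → 1 (second significant figure)
Yellow → ×10^4 multiplier
Silver → ±10% tolerance
71 × 10000 = 710000 Ω
Allowed range: 639000 Ω to 781000 Ω.
667400 ohms lies inside that range.

yes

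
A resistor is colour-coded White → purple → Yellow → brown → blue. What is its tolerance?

±0.25%

The last band, blue, is the tolerance band.
Blue corresponds to ±0.25%.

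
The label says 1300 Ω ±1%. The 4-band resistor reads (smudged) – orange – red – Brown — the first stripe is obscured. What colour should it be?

brown

1300 Ω = 13 × 10^2.
The first band gives digit 1 of the significand, and 1 is brown.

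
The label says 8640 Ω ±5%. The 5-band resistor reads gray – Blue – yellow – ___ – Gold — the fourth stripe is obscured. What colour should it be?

brown

8640 Ω = 864 × 10^1.
The fourth band is the multiplier, 10^1, which is brown.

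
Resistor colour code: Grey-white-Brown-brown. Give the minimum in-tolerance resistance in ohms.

Grey → 8 (first significant figure)
White → 9 (second significant figure)
Brown → ×10 multiplier
Brown → ±1% tolerance
89 × 10 = 890 Ω
Minimum = 890 × (1 − 1/100) = 881.1 Ω.

881.1 Ω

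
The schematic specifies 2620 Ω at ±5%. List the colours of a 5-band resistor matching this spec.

red, blue, red, brown, gold

2620 Ω = 262 × 10^1.
2 → red
6 → blue
2 → red
Multiplier 10^1 → brown.
±5% tolerance → gold.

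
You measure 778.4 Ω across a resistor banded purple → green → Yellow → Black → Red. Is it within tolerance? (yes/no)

Violet → 7 (first significant figure)
Green → 5 (second significant figure)
Yellow → 4 (third significant figure)
Black → ×1 multiplier
Red → ±2% tolerance
754 × 1 = 754 Ω
Allowed range: 738.92 Ω to 769.08 Ω.
778.4 Ω lies outside that range.

no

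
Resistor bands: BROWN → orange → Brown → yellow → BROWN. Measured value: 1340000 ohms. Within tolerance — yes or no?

Brown → 1 (first significant figure)
Orange → 3 (second significant figure)
Brown → 1 (third significant figure)
Yellow → ×10^4 multiplier
Brown → ±1% tolerance
131 × 10000 = 1310000 Ω
Allowed range: 1296900 Ω to 1323100 Ω.
1340000 ohms lies outside that range.

no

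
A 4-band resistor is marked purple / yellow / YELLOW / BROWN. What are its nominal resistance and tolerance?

740000 Ω ±1%

Violet → 7 (first significant figure)
Yellow → 4 (second significant figure)
Yellow → ×10^4 multiplier
Brown → ±1% tolerance
74 × 10000 = 740000 Ω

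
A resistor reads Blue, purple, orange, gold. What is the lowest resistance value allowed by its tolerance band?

63650 Ω

Blue → 6 (first significant figure)
Violet → 7 (second significant figure)
Orange → ×10^3 multiplier
Gold → ±5% tolerance
67 × 1000 = 67000 Ω
Lowest = 67000 × (1 − 5/100) = 63650 Ω.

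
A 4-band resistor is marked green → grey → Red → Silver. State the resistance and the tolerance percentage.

5800 Ω ±10%

Green → 5 (first significant figure)
Grey → 8 (second significant figure)
Red → ×10^2 multiplier
Silver → ±10% tolerance
58 × 100 = 5800 Ω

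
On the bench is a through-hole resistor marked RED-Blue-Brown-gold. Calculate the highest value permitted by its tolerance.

273 Ω

Red → 2 (first significant figure)
Blue → 6 (second significant figure)
Brown → ×10 multiplier
Gold → ±5% tolerance
26 × 10 = 260 Ω
Highest = 260 × (1 + 5/100) = 273 Ω.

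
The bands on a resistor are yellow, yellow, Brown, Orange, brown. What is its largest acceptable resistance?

445410 Ω

Yellow → 4 (first significant figure)
Yellow → 4 (second significant figure)
Brown → 1 (third significant figure)
Orange → ×10^3 multiplier
Brown → ±1% tolerance
441 × 1000 = 441000 Ω
Largest = 441000 × (1 + 1/100) = 445410 Ω.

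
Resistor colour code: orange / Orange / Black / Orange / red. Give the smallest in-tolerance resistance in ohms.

Orange → 3 (first significant figure)
Orange → 3 (second significant figure)
Black → 0 (third significant figure)
Orange → ×10^3 multiplier
Red → ±2% tolerance
330 × 1000 = 330000 Ω
Smallest = 330000 × (1 − 2/100) = 323400 Ω.

323400 Ω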